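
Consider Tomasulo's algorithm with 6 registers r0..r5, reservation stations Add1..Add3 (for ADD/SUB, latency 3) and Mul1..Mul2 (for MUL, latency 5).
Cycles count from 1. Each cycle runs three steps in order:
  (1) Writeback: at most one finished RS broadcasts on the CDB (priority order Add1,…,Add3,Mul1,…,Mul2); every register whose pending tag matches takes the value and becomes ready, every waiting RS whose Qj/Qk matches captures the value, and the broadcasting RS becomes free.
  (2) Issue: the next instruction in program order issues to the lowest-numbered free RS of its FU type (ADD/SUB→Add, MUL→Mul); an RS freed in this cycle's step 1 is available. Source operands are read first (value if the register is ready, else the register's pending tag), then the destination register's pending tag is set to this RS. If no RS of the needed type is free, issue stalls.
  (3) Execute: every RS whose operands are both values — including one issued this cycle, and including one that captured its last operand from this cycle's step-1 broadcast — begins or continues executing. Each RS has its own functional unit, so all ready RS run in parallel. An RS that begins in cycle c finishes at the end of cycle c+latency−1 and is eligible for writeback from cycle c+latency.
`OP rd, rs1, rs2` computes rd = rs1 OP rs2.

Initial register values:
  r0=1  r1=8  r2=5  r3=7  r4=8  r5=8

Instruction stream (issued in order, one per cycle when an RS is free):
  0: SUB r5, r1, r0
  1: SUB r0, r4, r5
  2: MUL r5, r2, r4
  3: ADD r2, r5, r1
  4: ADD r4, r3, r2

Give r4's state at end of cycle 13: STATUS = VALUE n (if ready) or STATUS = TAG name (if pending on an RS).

c1: issue SUB r5<-Add1 | r0:1,r1:8,r2:5,r3:7,r4:8,r5:Add1
c2: issue SUB r0<-Add2 | r0:Add2,r1:8,r2:5,r3:7,r4:8,r5:Add1
c3: issue MUL r5<-Mul1 | r0:Add2,r1:8,r2:5,r3:7,r4:8,r5:Mul1
c4: CDB Add1=7; issue ADD r2<-Add1 | r0:Add2,r1:8,r2:Add1,r3:7,r4:8,r5:Mul1
c5: issue ADD r4<-Add3 | r0:Add2,r1:8,r2:Add1,r3:7,r4:Add3,r5:Mul1
c6: - | r0:Add2,r1:8,r2:Add1,r3:7,r4:Add3,r5:Mul1
c7: CDB Add2=1 | r0:1,r1:8,r2:Add1,r3:7,r4:Add3,r5:Mul1
c8: CDB Mul1=40 | r0:1,r1:8,r2:Add1,r3:7,r4:Add3,r5:40
c9: - | r0:1,r1:8,r2:Add1,r3:7,r4:Add3,r5:40
c10: - | r0:1,r1:8,r2:Add1,r3:7,r4:Add3,r5:40
c11: CDB Add1=48 | r0:1,r1:8,r2:48,r3:7,r4:Add3,r5:40
c12: - | r0:1,r1:8,r2:48,r3:7,r4:Add3,r5:40
c13: - | r0:1,r1:8,r2:48,r3:7,r4:Add3,r5:40

STATUS = TAG Add3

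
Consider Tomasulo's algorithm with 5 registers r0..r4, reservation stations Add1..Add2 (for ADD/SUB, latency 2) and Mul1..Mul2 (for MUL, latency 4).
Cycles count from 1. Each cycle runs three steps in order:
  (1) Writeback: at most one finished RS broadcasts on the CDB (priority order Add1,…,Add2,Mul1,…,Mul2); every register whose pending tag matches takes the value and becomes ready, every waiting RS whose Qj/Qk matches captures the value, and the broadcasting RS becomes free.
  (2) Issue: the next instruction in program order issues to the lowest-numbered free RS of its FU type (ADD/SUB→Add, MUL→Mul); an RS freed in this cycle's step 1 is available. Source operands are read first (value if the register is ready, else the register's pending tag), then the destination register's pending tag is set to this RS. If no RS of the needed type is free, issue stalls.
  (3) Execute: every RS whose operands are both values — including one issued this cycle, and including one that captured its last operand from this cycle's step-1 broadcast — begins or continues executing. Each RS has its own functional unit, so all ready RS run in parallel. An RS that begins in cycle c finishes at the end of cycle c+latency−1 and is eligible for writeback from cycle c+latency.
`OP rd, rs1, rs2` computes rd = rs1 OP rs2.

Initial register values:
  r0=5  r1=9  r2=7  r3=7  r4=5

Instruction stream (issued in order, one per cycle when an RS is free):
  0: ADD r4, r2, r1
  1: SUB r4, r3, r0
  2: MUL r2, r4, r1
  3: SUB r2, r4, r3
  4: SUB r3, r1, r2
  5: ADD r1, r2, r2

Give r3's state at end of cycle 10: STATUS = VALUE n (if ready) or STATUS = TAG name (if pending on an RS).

c1: issue ADD r4<-Add1 | r0:5,r1:9,r2:7,r3:7,r4:Add1
c2: issue SUB r4<-Add2 | r0:5,r1:9,r2:7,r3:7,r4:Add2
c3: CDB Add1=16; issue MUL r2<-Mul1 | r0:5,r1:9,r2:Mul1,r3:7,r4:Add2
c4: CDB Add2=2; issue SUB r2<-Add1 | r0:5,r1:9,r2:Add1,r3:7,r4:2
c5: issue SUB r3<-Add2 | r0:5,r1:9,r2:Add1,r3:Add2,r4:2
c6: CDB Add1=-5; issue ADD r1<-Add1 | r0:5,r1:Add1,r2:-5,r3:Add2,r4:2
c7: - | r0:5,r1:Add1,r2:-5,r3:Add2,r4:2
c8: CDB Add1=-10 | r0:5,r1:-10,r2:-5,r3:Add2,r4:2
c9: CDB Add2=14 | r0:5,r1:-10,r2:-5,r3:14,r4:2
c10: CDB Mul1=18 | r0:5,r1:-10,r2:-5,r3:14,r4:2

STATUS = VALUE 14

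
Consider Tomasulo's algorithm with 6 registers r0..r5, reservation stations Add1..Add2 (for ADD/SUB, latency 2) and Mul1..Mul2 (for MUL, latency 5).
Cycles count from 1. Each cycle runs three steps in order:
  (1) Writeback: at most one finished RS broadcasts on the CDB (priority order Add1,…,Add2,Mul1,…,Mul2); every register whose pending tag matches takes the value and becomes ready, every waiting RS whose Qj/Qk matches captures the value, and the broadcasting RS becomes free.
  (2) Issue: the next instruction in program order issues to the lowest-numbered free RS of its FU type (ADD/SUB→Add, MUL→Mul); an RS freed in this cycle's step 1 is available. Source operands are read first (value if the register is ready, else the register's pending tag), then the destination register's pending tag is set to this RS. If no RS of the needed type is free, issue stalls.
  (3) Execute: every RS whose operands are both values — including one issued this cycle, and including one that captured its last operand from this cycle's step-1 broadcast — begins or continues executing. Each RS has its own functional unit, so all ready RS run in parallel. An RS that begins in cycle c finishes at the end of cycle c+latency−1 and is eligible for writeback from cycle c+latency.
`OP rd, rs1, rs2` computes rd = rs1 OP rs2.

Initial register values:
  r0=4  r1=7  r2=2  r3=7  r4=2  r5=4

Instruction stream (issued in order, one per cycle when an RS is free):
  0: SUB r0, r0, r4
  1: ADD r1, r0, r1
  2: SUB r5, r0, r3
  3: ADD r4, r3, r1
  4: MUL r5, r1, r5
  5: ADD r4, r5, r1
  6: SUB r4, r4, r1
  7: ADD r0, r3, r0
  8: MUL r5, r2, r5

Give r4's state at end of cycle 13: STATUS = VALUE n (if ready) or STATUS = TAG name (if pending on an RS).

c1: issue SUB r0<-Add1 | r0:Add1,r1:7,r2:2,r3:7,r4:2,r5:4
c2: issue ADD r1<-Add2 | r0:Add1,r1:Add2,r2:2,r3:7,r4:2,r5:4
c3: CDB Add1=2; issue SUB r5<-Add1 | r0:2,r1:Add2,r2:2,r3:7,r4:2,r5:Add1
c4: stall | r0:2,r1:Add2,r2:2,r3:7,r4:2,r5:Add1
c5: CDB Add1=-5; issue ADD r4<-Add1 | r0:2,r1:Add2,r2:2,r3:7,r4:Add1,r5:-5
c6: CDB Add2=9; issue MUL r5<-Mul1 | r0:2,r1:9,r2:2,r3:7,r4:Add1,r5:Mul1
c7: issue ADD r4<-Add2 | r0:2,r1:9,r2:2,r3:7,r4:Add2,r5:Mul1
c8: CDB Add1=16; issue SUB r4<-Add1 | r0:2,r1:9,r2:2,r3:7,r4:Add1,r5:Mul1
c9: stall | r0:2,r1:9,r2:2,r3:7,r4:Add1,r5:Mul1
c10: stall | r0:2,r1:9,r2:2,r3:7,r4:Add1,r5:Mul1
c11: CDB Mul1=-45; stall | r0:2,r1:9,r2:2,r3:7,r4:Add1,r5:-45
c12: stall | r0:2,r1:9,r2:2,r3:7,r4:Add1,r5:-45
c13: CDB Add2=-36; issue ADD r0<-Add2 | r0:Add2,r1:9,r2:2,r3:7,r4:Add1,r5:-45

STATUS = TAG Add1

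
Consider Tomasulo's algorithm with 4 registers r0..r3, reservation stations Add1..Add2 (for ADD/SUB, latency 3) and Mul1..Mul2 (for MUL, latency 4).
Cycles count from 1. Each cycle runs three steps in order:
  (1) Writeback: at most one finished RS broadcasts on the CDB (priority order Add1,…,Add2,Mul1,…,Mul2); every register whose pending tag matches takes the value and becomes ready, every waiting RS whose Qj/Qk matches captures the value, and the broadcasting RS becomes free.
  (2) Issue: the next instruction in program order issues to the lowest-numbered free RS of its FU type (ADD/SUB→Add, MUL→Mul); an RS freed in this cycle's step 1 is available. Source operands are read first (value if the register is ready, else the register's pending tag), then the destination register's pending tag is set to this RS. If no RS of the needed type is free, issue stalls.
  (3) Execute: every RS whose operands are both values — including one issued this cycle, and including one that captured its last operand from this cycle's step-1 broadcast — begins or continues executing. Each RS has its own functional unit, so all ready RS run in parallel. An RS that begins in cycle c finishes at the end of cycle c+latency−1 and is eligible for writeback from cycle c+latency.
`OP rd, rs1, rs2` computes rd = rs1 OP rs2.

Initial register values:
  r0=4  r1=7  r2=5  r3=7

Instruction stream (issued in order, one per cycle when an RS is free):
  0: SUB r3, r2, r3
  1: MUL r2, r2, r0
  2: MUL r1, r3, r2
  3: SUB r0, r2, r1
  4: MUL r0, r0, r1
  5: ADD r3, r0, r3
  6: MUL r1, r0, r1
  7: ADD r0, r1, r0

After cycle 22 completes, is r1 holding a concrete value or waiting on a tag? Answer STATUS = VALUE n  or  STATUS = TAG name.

cycle 1: issue SUB r3<-Add1 // r0:4,r1:7,r2:5,r3:Add1
cycle 2: issue MUL r2<-Mul1 // r0:4,r1:7,r2:Mul1,r3:Add1
cycle 3: issue MUL r1<-Mul2 // r0:4,r1:Mul2,r2:Mul1,r3:Add1
cycle 4: CDB Add1=-2; issue SUB r0<-Add1 // r0:Add1,r1:Mul2,r2:Mul1,r3:-2
cycle 5: stall // r0:Add1,r1:Mul2,r2:Mul1,r3:-2
cycle 6: CDB Mul1=20; issue MUL r0<-Mul1 // r0:Mul1,r1:Mul2,r2:20,r3:-2
cycle 7: issue ADD r3<-Add2 // r0:Mul1,r1:Mul2,r2:20,r3:Add2
cycle 8: stall // r0:Mul1,r1:Mul2,r2:20,r3:Add2
cycle 9: stall // r0:Mul1,r1:Mul2,r2:20,r3:Add2
cycle 10: CDB Mul2=-40; issue MUL r1<-Mul2 // r0:Mul1,r1:Mul2,r2:20,r3:Add2
cycle 11: stall // r0:Mul1,r1:Mul2,r2:20,r3:Add2
cycle 12: stall // r0:Mul1,r1:Mul2,r2:20,r3:Add2
cycle 13: CDB Add1=60; issue ADD r0<-Add1 // r0:Add1,r1:Mul2,r2:20,r3:Add2
cycle 14: - // r0:Add1,r1:Mul2,r2:20,r3:Add2
cycle 15: - // r0:Add1,r1:Mul2,r2:20,r3:Add2
cycle 16: - // r0:Add1,r1:Mul2,r2:20,r3:Add2
cycle 17: CDB Mul1=-2400 // r0:Add1,r1:Mul2,r2:20,r3:Add2
cycle 18: - // r0:Add1,r1:Mul2,r2:20,r3:Add2
cycle 19: - // r0:Add1,r1:Mul2,r2:20,r3:Add2
cycle 20: CDB Add2=-2402 // r0:Add1,r1:Mul2,r2:20,r3:-2402
cycle 21: CDB Mul2=96000 // r0:Add1,r1:96000,r2:20,r3:-2402
cycle 22: - // r0:Add1,r1:96000,r2:20,r3:-2402

STATUS = VALUE 96000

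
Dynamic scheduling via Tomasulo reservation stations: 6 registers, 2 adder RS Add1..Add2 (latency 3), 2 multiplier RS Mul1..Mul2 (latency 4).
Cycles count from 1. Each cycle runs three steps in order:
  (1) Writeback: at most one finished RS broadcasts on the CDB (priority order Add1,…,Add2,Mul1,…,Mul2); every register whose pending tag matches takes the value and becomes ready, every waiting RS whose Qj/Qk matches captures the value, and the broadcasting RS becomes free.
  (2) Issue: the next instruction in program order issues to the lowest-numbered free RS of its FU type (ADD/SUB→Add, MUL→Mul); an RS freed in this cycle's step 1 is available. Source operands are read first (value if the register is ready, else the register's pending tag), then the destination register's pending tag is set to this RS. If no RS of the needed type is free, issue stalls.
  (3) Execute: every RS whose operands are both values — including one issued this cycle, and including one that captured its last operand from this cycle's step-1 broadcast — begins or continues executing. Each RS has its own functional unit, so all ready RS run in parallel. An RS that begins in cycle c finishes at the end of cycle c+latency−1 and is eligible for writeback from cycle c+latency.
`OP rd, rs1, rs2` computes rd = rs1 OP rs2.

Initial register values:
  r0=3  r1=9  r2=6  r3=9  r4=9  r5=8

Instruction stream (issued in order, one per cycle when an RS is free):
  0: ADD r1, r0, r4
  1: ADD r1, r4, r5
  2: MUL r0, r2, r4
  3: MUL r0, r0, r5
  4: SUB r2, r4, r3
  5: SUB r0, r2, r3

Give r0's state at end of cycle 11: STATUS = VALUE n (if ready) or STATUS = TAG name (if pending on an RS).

STATUS = VALUE -9

cycle 1: issue ADD r1<-Add1 // r0:3,r1:Add1,r2:6,r3:9,r4:9,r5:8
cycle 2: issue ADD r1<-Add2 // r0:3,r1:Add2,r2:6,r3:9,r4:9,r5:8
cycle 3: issue MUL r0<-Mul1 // r0:Mul1,r1:Add2,r2:6,r3:9,r4:9,r5:8
cycle 4: CDB Add1=12; issue MUL r0<-Mul2 // r0:Mul2,r1:Add2,r2:6,r3:9,r4:9,r5:8
cycle 5: CDB Add2=17; issue SUB r2<-Add1 // r0:Mul2,r1:17,r2:Add1,r3:9,r4:9,r5:8
cycle 6: issue SUB r0<-Add2 // r0:Add2,r1:17,r2:Add1,r3:9,r4:9,r5:8
cycle 7: CDB Mul1=54 // r0:Add2,r1:17,r2:Add1,r3:9,r4:9,r5:8
cycle 8: CDB Add1=0 // r0:Add2,r1:17,r2:0,r3:9,r4:9,r5:8
cycle 9: - // r0:Add2,r1:17,r2:0,r3:9,r4:9,r5:8
cycle 10: - // r0:Add2,r1:17,r2:0,r3:9,r4:9,r5:8
cycle 11: CDB Add2=-9 // r0:-9,r1:17,r2:0,r3:9,r4:9,r5:8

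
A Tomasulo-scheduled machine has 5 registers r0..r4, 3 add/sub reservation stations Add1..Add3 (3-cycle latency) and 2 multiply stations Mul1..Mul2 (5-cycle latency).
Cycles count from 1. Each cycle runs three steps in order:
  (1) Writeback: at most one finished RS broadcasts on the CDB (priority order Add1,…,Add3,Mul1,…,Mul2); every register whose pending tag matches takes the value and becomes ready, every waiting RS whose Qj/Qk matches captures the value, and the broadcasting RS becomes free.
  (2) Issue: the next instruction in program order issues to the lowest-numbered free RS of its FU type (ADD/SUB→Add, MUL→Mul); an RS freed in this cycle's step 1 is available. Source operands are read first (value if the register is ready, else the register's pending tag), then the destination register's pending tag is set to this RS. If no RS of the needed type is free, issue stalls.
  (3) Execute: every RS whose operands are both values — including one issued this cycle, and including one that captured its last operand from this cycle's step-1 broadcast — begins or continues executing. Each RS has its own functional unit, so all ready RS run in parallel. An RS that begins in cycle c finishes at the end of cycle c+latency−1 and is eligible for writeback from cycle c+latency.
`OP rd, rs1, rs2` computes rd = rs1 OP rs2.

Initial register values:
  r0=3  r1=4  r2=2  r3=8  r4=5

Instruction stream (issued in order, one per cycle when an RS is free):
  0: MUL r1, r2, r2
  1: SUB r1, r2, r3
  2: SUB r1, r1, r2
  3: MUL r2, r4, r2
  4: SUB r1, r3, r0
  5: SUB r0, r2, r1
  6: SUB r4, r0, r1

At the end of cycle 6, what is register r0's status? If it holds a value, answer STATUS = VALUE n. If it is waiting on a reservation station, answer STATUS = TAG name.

  c1: issue MUL r1<-Mul1  regs: r0:3,r1:Mul1,r2:2,r3:8,r4:5
  c2: issue SUB r1<-Add1  regs: r0:3,r1:Add1,r2:2,r3:8,r4:5
  c3: issue SUB r1<-Add2  regs: r0:3,r1:Add2,r2:2,r3:8,r4:5
  c4: issue MUL r2<-Mul2  regs: r0:3,r1:Add2,r2:Mul2,r3:8,r4:5
  c5: CDB Add1=-6; issue SUB r1<-Add1  regs: r0:3,r1:Add1,r2:Mul2,r3:8,r4:5
  c6: CDB Mul1=4; issue SUB r0<-Add3  regs: r0:Add3,r1:Add1,r2:Mul2,r3:8,r4:5

STATUS = TAG Add3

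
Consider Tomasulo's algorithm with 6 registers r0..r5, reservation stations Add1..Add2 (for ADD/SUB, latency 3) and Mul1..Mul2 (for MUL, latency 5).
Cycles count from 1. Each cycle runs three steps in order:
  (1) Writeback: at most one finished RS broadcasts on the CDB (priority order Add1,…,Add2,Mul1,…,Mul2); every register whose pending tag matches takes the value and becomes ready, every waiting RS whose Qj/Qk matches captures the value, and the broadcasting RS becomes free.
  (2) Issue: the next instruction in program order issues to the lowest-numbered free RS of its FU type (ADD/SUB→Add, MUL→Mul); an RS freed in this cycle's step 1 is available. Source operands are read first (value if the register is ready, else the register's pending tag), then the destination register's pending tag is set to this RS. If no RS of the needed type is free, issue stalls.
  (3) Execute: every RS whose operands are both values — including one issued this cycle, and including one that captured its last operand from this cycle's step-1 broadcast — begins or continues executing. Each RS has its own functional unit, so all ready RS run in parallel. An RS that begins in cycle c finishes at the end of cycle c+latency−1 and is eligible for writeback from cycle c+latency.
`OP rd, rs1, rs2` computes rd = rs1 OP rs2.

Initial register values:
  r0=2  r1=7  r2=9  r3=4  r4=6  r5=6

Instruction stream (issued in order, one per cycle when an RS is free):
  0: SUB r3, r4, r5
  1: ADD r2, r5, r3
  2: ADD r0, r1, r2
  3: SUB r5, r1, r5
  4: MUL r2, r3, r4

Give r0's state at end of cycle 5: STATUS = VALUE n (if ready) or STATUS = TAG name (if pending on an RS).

STATUS = TAG Add1

c1: issue SUB r3<-Add1 | r0:2,r1:7,r2:9,r3:Add1,r4:6,r5:6
c2: issue ADD r2<-Add2 | r0:2,r1:7,r2:Add2,r3:Add1,r4:6,r5:6
c3: stall | r0:2,r1:7,r2:Add2,r3:Add1,r4:6,r5:6
c4: CDB Add1=0; issue ADD r0<-Add1 | r0:Add1,r1:7,r2:Add2,r3:0,r4:6,r5:6
c5: stall | r0:Add1,r1:7,r2:Add2,r3:0,r4:6,r5:6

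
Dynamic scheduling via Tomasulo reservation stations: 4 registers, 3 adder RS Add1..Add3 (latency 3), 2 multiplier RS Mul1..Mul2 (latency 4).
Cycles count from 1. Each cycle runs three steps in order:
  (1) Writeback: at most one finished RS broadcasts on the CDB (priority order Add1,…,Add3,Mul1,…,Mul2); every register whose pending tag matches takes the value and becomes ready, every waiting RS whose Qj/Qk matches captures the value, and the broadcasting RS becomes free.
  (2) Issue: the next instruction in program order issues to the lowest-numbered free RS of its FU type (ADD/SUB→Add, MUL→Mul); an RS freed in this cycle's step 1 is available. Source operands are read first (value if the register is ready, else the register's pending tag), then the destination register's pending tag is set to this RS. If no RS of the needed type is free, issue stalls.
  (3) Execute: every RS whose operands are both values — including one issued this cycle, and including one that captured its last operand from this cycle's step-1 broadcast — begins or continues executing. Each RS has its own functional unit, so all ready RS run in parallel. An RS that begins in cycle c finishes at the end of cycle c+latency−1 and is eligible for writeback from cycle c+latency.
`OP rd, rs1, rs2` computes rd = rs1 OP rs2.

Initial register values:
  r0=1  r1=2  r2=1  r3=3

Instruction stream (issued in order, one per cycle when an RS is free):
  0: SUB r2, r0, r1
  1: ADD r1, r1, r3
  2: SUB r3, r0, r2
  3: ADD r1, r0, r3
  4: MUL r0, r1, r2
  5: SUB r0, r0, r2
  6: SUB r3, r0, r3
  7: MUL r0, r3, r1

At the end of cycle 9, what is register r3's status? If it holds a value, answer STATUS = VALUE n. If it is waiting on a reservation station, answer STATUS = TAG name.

cycle 1: issue SUB r2<-Add1 // r0:1,r1:2,r2:Add1,r3:3
cycle 2: issue ADD r1<-Add2 // r0:1,r1:Add2,r2:Add1,r3:3
cycle 3: issue SUB r3<-Add3 // r0:1,r1:Add2,r2:Add1,r3:Add3
cycle 4: CDB Add1=-1; issue ADD r1<-Add1 // r0:1,r1:Add1,r2:-1,r3:Add3
cycle 5: CDB Add2=5; issue MUL r0<-Mul1 // r0:Mul1,r1:Add1,r2:-1,r3:Add3
cycle 6: issue SUB r0<-Add2 // r0:Add2,r1:Add1,r2:-1,r3:Add3
cycle 7: CDB Add3=2; issue SUB r3<-Add3 // r0:Add2,r1:Add1,r2:-1,r3:Add3
cycle 8: issue MUL r0<-Mul2 // r0:Mul2,r1:Add1,r2:-1,r3:Add3
cycle 9: - // r0:Mul2,r1:Add1,r2:-1,r3:Add3

STATUS = TAG Add3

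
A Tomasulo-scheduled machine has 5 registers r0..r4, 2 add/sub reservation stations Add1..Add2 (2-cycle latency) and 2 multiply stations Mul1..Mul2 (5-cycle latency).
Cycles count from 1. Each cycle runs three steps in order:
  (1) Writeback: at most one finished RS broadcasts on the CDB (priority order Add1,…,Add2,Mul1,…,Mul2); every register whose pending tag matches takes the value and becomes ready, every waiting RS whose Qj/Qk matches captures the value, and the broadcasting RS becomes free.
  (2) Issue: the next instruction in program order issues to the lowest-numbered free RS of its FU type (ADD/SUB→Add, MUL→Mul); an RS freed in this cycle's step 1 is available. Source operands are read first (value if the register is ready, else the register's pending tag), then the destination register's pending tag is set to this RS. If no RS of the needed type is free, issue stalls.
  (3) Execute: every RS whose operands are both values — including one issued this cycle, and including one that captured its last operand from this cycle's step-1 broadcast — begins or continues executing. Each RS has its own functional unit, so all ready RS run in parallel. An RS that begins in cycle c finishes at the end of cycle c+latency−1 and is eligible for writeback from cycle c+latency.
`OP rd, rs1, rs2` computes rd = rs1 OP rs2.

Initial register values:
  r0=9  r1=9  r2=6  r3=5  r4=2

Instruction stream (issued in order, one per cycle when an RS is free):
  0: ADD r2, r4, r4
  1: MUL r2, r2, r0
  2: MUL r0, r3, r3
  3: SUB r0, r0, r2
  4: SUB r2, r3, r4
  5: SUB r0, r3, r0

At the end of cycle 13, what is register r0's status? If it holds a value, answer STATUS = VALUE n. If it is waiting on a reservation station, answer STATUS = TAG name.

STATUS = VALUE 16

  c1: issue ADD r2<-Add1  regs: r0:9,r1:9,r2:Add1,r3:5,r4:2
  c2: issue MUL r2<-Mul1  regs: r0:9,r1:9,r2:Mul1,r3:5,r4:2
  c3: CDB Add1=4; issue MUL r0<-Mul2  regs: r0:Mul2,r1:9,r2:Mul1,r3:5,r4:2
  c4: issue SUB r0<-Add1  regs: r0:Add1,r1:9,r2:Mul1,r3:5,r4:2
  c5: issue SUB r2<-Add2  regs: r0:Add1,r1:9,r2:Add2,r3:5,r4:2
  c6: stall  regs: r0:Add1,r1:9,r2:Add2,r3:5,r4:2
  c7: CDB Add2=3; issue SUB r0<-Add2  regs: r0:Add2,r1:9,r2:3,r3:5,r4:2
  c8: CDB Mul1=36  regs: r0:Add2,r1:9,r2:3,r3:5,r4:2
  c9: CDB Mul2=25  regs: r0:Add2,r1:9,r2:3,r3:5,r4:2
  c10: -  regs: r0:Add2,r1:9,r2:3,r3:5,r4:2
  c11: CDB Add1=-11  regs: r0:Add2,r1:9,r2:3,r3:5,r4:2
  c12: -  regs: r0:Add2,r1:9,r2:3,r3:5,r4:2
  c13: CDB Add2=16  regs: r0:16,r1:9,r2:3,r3:5,r4:2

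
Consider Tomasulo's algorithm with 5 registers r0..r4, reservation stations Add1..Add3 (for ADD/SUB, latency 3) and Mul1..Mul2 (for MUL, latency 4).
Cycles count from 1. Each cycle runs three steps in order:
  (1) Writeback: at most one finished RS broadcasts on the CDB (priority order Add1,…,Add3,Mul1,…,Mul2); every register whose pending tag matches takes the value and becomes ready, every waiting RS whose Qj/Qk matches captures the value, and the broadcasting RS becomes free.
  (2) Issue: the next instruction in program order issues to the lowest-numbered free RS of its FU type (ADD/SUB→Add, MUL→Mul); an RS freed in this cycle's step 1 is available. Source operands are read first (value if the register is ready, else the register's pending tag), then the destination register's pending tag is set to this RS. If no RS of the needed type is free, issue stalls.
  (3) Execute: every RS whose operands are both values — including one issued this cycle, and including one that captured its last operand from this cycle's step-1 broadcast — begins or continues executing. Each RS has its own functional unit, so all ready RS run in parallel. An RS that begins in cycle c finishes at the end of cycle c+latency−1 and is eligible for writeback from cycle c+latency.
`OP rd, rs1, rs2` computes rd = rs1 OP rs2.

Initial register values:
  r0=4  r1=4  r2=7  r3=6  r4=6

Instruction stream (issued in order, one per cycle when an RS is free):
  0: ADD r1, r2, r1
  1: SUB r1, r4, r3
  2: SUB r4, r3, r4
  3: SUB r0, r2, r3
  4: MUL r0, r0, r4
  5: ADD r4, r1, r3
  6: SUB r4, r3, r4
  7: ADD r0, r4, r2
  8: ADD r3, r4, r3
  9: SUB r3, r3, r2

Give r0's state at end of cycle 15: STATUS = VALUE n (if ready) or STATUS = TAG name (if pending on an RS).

c1: issue ADD r1<-Add1 | r0:4,r1:Add1,r2:7,r3:6,r4:6
c2: issue SUB r1<-Add2 | r0:4,r1:Add2,r2:7,r3:6,r4:6
c3: issue SUB r4<-Add3 | r0:4,r1:Add2,r2:7,r3:6,r4:Add3
c4: CDB Add1=11; issue SUB r0<-Add1 | r0:Add1,r1:Add2,r2:7,r3:6,r4:Add3
c5: CDB Add2=0; issue MUL r0<-Mul1 | r0:Mul1,r1:0,r2:7,r3:6,r4:Add3
c6: CDB Add3=0; issue ADD r4<-Add2 | r0:Mul1,r1:0,r2:7,r3:6,r4:Add2
c7: CDB Add1=1; issue SUB r4<-Add1 | r0:Mul1,r1:0,r2:7,r3:6,r4:Add1
c8: issue ADD r0<-Add3 | r0:Add3,r1:0,r2:7,r3:6,r4:Add1
c9: CDB Add2=6; issue ADD r3<-Add2 | r0:Add3,r1:0,r2:7,r3:Add2,r4:Add1
c10: stall | r0:Add3,r1:0,r2:7,r3:Add2,r4:Add1
c11: CDB Mul1=0; stall | r0:Add3,r1:0,r2:7,r3:Add2,r4:Add1
c12: CDB Add1=0; issue SUB r3<-Add1 | r0:Add3,r1:0,r2:7,r3:Add1,r4:0
c13: - | r0:Add3,r1:0,r2:7,r3:Add1,r4:0
c14: - | r0:Add3,r1:0,r2:7,r3:Add1,r4:0
c15: CDB Add2=6 | r0:Add3,r1:0,r2:7,r3:Add1,r4:0

STATUS = TAG Add3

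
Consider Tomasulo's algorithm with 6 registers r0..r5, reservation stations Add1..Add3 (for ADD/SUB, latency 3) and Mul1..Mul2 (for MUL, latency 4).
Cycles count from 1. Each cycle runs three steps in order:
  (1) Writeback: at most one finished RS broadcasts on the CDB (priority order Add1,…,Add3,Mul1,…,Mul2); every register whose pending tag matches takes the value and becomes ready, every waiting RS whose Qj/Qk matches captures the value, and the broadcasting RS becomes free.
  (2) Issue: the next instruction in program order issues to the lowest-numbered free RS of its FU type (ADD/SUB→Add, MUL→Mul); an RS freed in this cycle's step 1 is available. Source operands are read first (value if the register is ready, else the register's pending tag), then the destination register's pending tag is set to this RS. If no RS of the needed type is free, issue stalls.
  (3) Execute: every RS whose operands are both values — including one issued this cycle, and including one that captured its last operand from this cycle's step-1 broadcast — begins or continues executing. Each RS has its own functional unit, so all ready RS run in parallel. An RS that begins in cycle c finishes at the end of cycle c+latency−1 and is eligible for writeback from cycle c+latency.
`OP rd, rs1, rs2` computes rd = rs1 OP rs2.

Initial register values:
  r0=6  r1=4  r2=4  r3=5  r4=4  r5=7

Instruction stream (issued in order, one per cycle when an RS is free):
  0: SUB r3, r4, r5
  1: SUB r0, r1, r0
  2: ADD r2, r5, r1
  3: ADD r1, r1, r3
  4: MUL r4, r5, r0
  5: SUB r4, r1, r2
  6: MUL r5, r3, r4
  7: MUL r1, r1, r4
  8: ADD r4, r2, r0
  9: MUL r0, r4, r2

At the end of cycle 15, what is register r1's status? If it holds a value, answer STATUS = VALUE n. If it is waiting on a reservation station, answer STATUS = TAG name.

STATUS = VALUE -10

  c1: issue SUB r3<-Add1  regs: r0:6,r1:4,r2:4,r3:Add1,r4:4,r5:7
  c2: issue SUB r0<-Add2  regs: r0:Add2,r1:4,r2:4,r3:Add1,r4:4,r5:7
  c3: issue ADD r2<-Add3  regs: r0:Add2,r1:4,r2:Add3,r3:Add1,r4:4,r5:7
  c4: CDB Add1=-3; issue ADD r1<-Add1  regs: r0:Add2,r1:Add1,r2:Add3,r3:-3,r4:4,r5:7
  c5: CDB Add2=-2; issue MUL r4<-Mul1  regs: r0:-2,r1:Add1,r2:Add3,r3:-3,r4:Mul1,r5:7
  c6: CDB Add3=11; issue SUB r4<-Add2  regs: r0:-2,r1:Add1,r2:11,r3:-3,r4:Add2,r5:7
  c7: CDB Add1=1; issue MUL r5<-Mul2  regs: r0:-2,r1:1,r2:11,r3:-3,r4:Add2,r5:Mul2
  c8: stall  regs: r0:-2,r1:1,r2:11,r3:-3,r4:Add2,r5:Mul2
  c9: CDB Mul1=-14; issue MUL r1<-Mul1  regs: r0:-2,r1:Mul1,r2:11,r3:-3,r4:Add2,r5:Mul2
  c10: CDB Add2=-10; issue ADD r4<-Add1  regs: r0:-2,r1:Mul1,r2:11,r3:-3,r4:Add1,r5:Mul2
  c11: stall  regs: r0:-2,r1:Mul1,r2:11,r3:-3,r4:Add1,r5:Mul2
  c12: stall  regs: r0:-2,r1:Mul1,r2:11,r3:-3,r4:Add1,r5:Mul2
  c13: CDB Add1=9; stall  regs: r0:-2,r1:Mul1,r2:11,r3:-3,r4:9,r5:Mul2
  c14: CDB Mul1=-10; issue MUL r0<-Mul1  regs: r0:Mul1,r1:-10,r2:11,r3:-3,r4:9,r5:Mul2
  c15: CDB Mul2=30  regs: r0:Mul1,r1:-10,r2:11,r3:-3,r4:9,r5:30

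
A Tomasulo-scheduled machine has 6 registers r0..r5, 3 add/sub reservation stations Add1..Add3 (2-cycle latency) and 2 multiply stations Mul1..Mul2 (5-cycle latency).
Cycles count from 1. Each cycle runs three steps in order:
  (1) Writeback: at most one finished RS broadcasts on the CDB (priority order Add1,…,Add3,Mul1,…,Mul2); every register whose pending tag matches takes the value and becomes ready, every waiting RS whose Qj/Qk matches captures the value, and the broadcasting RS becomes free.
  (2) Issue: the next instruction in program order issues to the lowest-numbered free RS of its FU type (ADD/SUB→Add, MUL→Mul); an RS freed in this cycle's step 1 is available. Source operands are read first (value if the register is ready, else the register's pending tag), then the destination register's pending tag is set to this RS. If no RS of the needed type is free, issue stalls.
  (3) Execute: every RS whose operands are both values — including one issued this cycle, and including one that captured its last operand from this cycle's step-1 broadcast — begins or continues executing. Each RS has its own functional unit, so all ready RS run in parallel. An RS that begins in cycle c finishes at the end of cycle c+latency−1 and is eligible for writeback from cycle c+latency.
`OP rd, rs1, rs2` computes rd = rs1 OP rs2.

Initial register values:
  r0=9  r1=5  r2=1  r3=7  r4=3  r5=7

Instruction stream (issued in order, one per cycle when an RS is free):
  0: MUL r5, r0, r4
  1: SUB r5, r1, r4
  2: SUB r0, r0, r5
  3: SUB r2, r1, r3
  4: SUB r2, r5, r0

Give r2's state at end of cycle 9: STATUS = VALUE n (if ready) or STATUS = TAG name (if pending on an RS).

STATUS = VALUE -5

c1: issue MUL r5<-Mul1 | r0:9,r1:5,r2:1,r3:7,r4:3,r5:Mul1
c2: issue SUB r5<-Add1 | r0:9,r1:5,r2:1,r3:7,r4:3,r5:Add1
c3: issue SUB r0<-Add2 | r0:Add2,r1:5,r2:1,r3:7,r4:3,r5:Add1
c4: CDB Add1=2; issue SUB r2<-Add1 | r0:Add2,r1:5,r2:Add1,r3:7,r4:3,r5:2
c5: issue SUB r2<-Add3 | r0:Add2,r1:5,r2:Add3,r3:7,r4:3,r5:2
c6: CDB Add1=-2 | r0:Add2,r1:5,r2:Add3,r3:7,r4:3,r5:2
c7: CDB Add2=7 | r0:7,r1:5,r2:Add3,r3:7,r4:3,r5:2
c8: CDB Mul1=27 | r0:7,r1:5,r2:Add3,r3:7,r4:3,r5:2
c9: CDB Add3=-5 | r0:7,r1:5,r2:-5,r3:7,r4:3,r5:2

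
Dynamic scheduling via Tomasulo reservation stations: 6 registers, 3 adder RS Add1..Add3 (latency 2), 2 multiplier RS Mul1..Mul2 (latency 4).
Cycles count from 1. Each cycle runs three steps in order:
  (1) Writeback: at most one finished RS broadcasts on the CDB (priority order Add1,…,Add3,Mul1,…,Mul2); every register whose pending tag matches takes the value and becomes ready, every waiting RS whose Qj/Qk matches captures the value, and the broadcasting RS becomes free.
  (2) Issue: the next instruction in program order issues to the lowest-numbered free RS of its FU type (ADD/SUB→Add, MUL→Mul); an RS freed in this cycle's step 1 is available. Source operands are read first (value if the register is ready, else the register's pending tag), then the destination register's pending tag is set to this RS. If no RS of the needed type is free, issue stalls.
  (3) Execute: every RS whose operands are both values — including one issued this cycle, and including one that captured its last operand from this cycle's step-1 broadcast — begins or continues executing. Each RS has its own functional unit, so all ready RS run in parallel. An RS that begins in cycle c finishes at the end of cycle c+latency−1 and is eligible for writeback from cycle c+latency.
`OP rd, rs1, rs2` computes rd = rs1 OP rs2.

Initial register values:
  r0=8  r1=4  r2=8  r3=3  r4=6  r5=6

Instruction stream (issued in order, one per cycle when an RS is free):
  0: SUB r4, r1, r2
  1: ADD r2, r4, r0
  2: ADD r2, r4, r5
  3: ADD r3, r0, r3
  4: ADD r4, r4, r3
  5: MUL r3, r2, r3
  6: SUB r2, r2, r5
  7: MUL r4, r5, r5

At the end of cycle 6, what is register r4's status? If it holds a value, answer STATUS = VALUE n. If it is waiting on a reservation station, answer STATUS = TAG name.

STATUS = TAG Add1

c1: issue SUB r4<-Add1 | r0:8,r1:4,r2:8,r3:3,r4:Add1,r5:6
c2: issue ADD r2<-Add2 | r0:8,r1:4,r2:Add2,r3:3,r4:Add1,r5:6
c3: CDB Add1=-4; issue ADD r2<-Add1 | r0:8,r1:4,r2:Add1,r3:3,r4:-4,r5:6
c4: issue ADD r3<-Add3 | r0:8,r1:4,r2:Add1,r3:Add3,r4:-4,r5:6
c5: CDB Add1=2; issue ADD r4<-Add1 | r0:8,r1:4,r2:2,r3:Add3,r4:Add1,r5:6
c6: CDB Add2=4; issue MUL r3<-Mul1 | r0:8,r1:4,r2:2,r3:Mul1,r4:Add1,r5:6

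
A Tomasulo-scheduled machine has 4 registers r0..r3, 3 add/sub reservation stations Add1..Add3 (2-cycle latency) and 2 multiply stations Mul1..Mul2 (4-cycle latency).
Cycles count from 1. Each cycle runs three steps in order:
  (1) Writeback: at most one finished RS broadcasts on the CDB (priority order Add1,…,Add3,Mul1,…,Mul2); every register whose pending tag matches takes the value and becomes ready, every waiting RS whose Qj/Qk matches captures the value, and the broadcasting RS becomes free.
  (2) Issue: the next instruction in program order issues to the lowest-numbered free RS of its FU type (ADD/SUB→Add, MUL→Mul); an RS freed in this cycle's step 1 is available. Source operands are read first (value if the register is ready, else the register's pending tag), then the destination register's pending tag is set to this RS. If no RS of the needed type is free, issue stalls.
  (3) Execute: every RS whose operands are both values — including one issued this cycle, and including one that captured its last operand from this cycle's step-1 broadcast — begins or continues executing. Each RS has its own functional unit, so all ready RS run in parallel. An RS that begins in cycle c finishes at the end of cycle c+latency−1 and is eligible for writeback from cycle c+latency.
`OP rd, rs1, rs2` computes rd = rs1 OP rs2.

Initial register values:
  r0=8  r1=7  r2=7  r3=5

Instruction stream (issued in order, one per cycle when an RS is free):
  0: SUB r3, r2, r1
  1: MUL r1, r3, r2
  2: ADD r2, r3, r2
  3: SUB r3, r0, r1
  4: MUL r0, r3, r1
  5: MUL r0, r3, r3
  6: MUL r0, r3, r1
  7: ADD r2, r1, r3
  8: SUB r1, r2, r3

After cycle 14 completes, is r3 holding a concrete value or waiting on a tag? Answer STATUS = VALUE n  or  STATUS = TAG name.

STATUS = VALUE 8

cycle 1: issue SUB r3<-Add1 // r0:8,r1:7,r2:7,r3:Add1
cycle 2: issue MUL r1<-Mul1 // r0:8,r1:Mul1,r2:7,r3:Add1
cycle 3: CDB Add1=0; issue ADD r2<-Add1 // r0:8,r1:Mul1,r2:Add1,r3:0
cycle 4: issue SUB r3<-Add2 // r0:8,r1:Mul1,r2:Add1,r3:Add2
cycle 5: CDB Add1=7; issue MUL r0<-Mul2 // r0:Mul2,r1:Mul1,r2:7,r3:Add2
cycle 6: stall // r0:Mul2,r1:Mul1,r2:7,r3:Add2
cycle 7: CDB Mul1=0; issue MUL r0<-Mul1 // r0:Mul1,r1:0,r2:7,r3:Add2
cycle 8: stall // r0:Mul1,r1:0,r2:7,r3:Add2
cycle 9: CDB Add2=8; stall // r0:Mul1,r1:0,r2:7,r3:8
cycle 10: stall // r0:Mul1,r1:0,r2:7,r3:8
cycle 11: stall // r0:Mul1,r1:0,r2:7,r3:8
cycle 12: stall // r0:Mul1,r1:0,r2:7,r3:8
cycle 13: CDB Mul1=64; issue MUL r0<-Mul1 // r0:Mul1,r1:0,r2:7,r3:8
cycle 14: CDB Mul2=0; issue ADD r2<-Add1 // r0:Mul1,r1:0,r2:Add1,r3:8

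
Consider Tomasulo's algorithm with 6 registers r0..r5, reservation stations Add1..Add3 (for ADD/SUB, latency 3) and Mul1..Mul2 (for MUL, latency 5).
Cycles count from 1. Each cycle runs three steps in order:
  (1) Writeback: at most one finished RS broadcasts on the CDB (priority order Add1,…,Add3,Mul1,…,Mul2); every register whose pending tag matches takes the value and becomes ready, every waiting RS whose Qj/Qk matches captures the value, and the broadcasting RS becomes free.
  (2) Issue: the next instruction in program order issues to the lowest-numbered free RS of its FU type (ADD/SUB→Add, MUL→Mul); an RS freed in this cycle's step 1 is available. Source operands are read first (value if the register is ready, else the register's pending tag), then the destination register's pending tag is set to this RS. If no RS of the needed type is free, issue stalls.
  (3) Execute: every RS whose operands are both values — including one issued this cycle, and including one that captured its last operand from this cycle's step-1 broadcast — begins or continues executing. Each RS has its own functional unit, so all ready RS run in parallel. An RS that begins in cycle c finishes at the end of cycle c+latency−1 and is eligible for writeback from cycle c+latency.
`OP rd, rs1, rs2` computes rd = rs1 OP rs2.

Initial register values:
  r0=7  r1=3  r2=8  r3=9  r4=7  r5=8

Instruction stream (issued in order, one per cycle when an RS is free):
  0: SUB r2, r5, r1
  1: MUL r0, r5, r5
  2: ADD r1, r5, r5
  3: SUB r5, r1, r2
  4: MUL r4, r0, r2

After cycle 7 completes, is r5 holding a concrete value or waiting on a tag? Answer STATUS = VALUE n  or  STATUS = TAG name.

STATUS = TAG Add1

  c1: issue SUB r2<-Add1  regs: r0:7,r1:3,r2:Add1,r3:9,r4:7,r5:8
  c2: issue MUL r0<-Mul1  regs: r0:Mul1,r1:3,r2:Add1,r3:9,r4:7,r5:8
  c3: issue ADD r1<-Add2  regs: r0:Mul1,r1:Add2,r2:Add1,r3:9,r4:7,r5:8
  c4: CDB Add1=5; issue SUB r5<-Add1  regs: r0:Mul1,r1:Add2,r2:5,r3:9,r4:7,r5:Add1
  c5: issue MUL r4<-Mul2  regs: r0:Mul1,r1:Add2,r2:5,r3:9,r4:Mul2,r5:Add1
  c6: CDB Add2=16  regs: r0:Mul1,r1:16,r2:5,r3:9,r4:Mul2,r5:Add1
  c7: CDB Mul1=64  regs: r0:64,r1:16,r2:5,r3:9,r4:Mul2,r5:Add1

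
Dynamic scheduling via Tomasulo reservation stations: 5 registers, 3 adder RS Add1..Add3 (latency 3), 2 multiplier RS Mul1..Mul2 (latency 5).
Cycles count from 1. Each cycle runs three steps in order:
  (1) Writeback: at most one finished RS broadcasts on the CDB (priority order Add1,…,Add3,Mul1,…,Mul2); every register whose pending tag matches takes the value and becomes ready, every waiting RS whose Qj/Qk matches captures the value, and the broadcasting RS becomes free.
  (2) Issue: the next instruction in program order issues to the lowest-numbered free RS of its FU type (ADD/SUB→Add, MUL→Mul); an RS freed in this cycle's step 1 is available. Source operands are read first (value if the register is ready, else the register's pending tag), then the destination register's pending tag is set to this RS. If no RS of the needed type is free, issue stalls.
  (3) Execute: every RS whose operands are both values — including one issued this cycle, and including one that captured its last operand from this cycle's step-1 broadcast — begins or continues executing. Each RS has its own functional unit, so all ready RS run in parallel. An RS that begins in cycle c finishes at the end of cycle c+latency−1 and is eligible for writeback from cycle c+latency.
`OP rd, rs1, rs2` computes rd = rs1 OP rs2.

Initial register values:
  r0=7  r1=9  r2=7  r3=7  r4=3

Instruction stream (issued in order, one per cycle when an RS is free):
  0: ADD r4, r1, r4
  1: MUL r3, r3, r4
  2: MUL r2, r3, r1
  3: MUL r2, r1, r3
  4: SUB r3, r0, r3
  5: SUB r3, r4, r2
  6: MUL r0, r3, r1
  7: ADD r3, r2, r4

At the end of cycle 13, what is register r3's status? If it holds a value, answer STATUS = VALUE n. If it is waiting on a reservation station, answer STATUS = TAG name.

STATUS = TAG Add2

  c1: issue ADD r4<-Add1  regs: r0:7,r1:9,r2:7,r3:7,r4:Add1
  c2: issue MUL r3<-Mul1  regs: r0:7,r1:9,r2:7,r3:Mul1,r4:Add1
  c3: issue MUL r2<-Mul2  regs: r0:7,r1:9,r2:Mul2,r3:Mul1,r4:Add1
  c4: CDB Add1=12; stall  regs: r0:7,r1:9,r2:Mul2,r3:Mul1,r4:12
  c5: stall  regs: r0:7,r1:9,r2:Mul2,r3:Mul1,r4:12
  c6: stall  regs: r0:7,r1:9,r2:Mul2,r3:Mul1,r4:12
  c7: stall  regs: r0:7,r1:9,r2:Mul2,r3:Mul1,r4:12
  c8: stall  regs: r0:7,r1:9,r2:Mul2,r3:Mul1,r4:12
  c9: CDB Mul1=84; issue MUL r2<-Mul1  regs: r0:7,r1:9,r2:Mul1,r3:84,r4:12
  c10: issue SUB r3<-Add1  regs: r0:7,r1:9,r2:Mul1,r3:Add1,r4:12
  c11: issue SUB r3<-Add2  regs: r0:7,r1:9,r2:Mul1,r3:Add2,r4:12
  c12: stall  regs: r0:7,r1:9,r2:Mul1,r3:Add2,r4:12
  c13: CDB Add1=-77; stall  regs: r0:7,r1:9,r2:Mul1,r3:Add2,r4:12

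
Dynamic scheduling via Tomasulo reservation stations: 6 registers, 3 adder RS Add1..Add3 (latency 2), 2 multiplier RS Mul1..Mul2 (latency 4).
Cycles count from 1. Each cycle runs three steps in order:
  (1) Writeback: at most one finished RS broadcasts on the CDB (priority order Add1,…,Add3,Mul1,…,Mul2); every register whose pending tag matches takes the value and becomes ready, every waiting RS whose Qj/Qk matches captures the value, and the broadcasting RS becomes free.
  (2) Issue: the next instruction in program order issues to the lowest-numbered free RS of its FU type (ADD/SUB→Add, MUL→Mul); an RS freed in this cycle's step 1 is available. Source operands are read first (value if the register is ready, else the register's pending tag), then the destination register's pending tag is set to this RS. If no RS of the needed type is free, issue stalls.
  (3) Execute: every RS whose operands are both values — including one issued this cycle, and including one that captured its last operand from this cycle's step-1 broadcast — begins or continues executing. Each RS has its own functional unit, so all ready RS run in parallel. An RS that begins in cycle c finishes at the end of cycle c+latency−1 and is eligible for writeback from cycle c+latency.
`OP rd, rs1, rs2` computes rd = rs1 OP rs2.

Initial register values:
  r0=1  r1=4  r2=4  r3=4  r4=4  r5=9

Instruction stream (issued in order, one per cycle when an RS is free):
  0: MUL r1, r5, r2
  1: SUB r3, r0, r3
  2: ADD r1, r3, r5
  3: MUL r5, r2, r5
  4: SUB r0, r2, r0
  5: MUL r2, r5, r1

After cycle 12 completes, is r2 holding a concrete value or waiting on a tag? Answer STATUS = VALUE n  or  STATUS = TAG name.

cycle 1: issue MUL r1<-Mul1 // r0:1,r1:Mul1,r2:4,r3:4,r4:4,r5:9
cycle 2: issue SUB r3<-Add1 // r0:1,r1:Mul1,r2:4,r3:Add1,r4:4,r5:9
cycle 3: issue ADD r1<-Add2 // r0:1,r1:Add2,r2:4,r3:Add1,r4:4,r5:9
cycle 4: CDB Add1=-3; issue MUL r5<-Mul2 // r0:1,r1:Add2,r2:4,r3:-3,r4:4,r5:Mul2
cycle 5: CDB Mul1=36; issue SUB r0<-Add1 // r0:Add1,r1:Add2,r2:4,r3:-3,r4:4,r5:Mul2
cycle 6: CDB Add2=6; issue MUL r2<-Mul1 // r0:Add1,r1:6,r2:Mul1,r3:-3,r4:4,r5:Mul2
cycle 7: CDB Add1=3 // r0:3,r1:6,r2:Mul1,r3:-3,r4:4,r5:Mul2
cycle 8: CDB Mul2=36 // r0:3,r1:6,r2:Mul1,r3:-3,r4:4,r5:36
cycle 9: - // r0:3,r1:6,r2:Mul1,r3:-3,r4:4,r5:36
cycle 10: - // r0:3,r1:6,r2:Mul1,r3:-3,r4:4,r5:36
cycle 11: - // r0:3,r1:6,r2:Mul1,r3:-3,r4:4,r5:36
cycle 12: CDB Mul1=216 // r0:3,r1:6,r2:216,r3:-3,r4:4,r5:36

STATUS = VALUE 216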